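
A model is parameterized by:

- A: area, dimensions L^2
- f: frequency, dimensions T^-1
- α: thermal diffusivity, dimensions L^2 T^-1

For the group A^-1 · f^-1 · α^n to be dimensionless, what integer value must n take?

Balance the L exponent: (2)·n from α, plus −(2) − (0) = -2 from the rest, must sum to zero.
2n − 2 = 0, so n = 1.

1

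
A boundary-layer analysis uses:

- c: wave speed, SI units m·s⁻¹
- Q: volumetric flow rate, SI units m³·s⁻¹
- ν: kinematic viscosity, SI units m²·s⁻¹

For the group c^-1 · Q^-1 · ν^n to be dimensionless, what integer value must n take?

Balance the L exponent: (2)·n from ν, plus −(1) − (3) = -4 from the rest, must sum to zero.
2n − 4 = 0, so n = 2.

2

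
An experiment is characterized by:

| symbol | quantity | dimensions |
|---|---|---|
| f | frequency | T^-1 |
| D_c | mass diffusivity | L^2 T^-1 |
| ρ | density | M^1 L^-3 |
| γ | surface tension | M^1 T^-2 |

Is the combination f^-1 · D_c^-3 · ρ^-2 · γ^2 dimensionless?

Sum the exponent of each base dimension across the product:
  M: −[f]_M − 3·[D_c]_M − 2·[ρ]_M + 2·[γ]_M = −(0) − 3·(0) − 2·(1) + 2·(1) = 0
  L: −[f]_L − 3·[D_c]_L − 2·[ρ]_L + 2·[γ]_L = −(0) − 3·(2) − 2·(-3) + 2·(0) = 0
  T: −[f]_T − 3·[D_c]_T − 2·[ρ]_T + 2·[γ]_T = −(-1) − 3·(-1) − 2·(0) + 2·(-2) = 0
All base exponents vanish — dimensionless.

yes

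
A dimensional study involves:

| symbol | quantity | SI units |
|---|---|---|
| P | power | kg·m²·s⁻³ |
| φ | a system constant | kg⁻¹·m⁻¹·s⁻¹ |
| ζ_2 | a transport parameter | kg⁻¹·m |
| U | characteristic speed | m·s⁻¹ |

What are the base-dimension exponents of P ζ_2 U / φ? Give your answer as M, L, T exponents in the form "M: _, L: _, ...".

M: 1, L: 5, T: -3

Collect each base-dimension exponent across the product:
  M: (1) − (-1) + (-1) + (0) = 1
  L: (2) − (-1) + (1) + (1) = 5
  T: (-3) − (-1) + (0) + (-1) = -3
So the dimensions are [M L⁵ T⁻³].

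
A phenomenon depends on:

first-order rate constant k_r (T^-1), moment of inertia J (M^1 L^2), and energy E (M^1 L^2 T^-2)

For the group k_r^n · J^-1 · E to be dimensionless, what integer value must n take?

-2

Balance the T exponent: (-1)·n from k_r, plus −(0) + (-2) = -2 from the rest, must sum to zero.
−n − 2 = 0, so n = -2.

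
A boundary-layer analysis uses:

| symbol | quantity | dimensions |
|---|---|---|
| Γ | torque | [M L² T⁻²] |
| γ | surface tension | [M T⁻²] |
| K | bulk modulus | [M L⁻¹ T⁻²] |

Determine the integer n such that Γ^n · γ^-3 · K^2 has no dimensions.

Balance the M exponent: (1)·n from Γ, plus −3·(1) + 2·(1) = -1 from the rest, must sum to zero.
n − 1 = 0, so n = 1.

1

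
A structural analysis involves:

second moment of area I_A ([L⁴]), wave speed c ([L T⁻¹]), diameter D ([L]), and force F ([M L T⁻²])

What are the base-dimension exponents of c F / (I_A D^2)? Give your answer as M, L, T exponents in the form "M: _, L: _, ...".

Collect each base-dimension exponent across the product:
  M: −(0) + (0) − 2·(0) + (1) = 1
  L: −(4) + (1) − 2·(1) + (1) = -4
  T: −(0) + (-1) − 2·(0) + (-2) = -3
So the dimensions are [M L⁻⁴ T⁻³].

M: 1, L: -4, T: -3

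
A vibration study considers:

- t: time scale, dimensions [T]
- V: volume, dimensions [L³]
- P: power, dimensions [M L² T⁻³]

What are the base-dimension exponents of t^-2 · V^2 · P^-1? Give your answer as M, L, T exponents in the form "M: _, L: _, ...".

M: -1, L: 4, T: 1

Collect each base-dimension exponent across the product:
  M: −2·(0) + 2·(0) − (1) = -1
  L: −2·(0) + 2·(3) − (2) = 4
  T: −2·(1) + 2·(0) − (-3) = 1
So the dimensions are [M⁻¹ L⁴ T].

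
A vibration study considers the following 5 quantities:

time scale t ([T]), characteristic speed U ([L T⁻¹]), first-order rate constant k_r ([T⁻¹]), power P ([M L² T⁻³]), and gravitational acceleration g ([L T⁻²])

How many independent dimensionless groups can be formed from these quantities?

There are 5 variables and 3 base dimensions (M, L, T).
The dimension matrix has rank 3.
Independent dimensionless groups: 5 − 3 = 2.

2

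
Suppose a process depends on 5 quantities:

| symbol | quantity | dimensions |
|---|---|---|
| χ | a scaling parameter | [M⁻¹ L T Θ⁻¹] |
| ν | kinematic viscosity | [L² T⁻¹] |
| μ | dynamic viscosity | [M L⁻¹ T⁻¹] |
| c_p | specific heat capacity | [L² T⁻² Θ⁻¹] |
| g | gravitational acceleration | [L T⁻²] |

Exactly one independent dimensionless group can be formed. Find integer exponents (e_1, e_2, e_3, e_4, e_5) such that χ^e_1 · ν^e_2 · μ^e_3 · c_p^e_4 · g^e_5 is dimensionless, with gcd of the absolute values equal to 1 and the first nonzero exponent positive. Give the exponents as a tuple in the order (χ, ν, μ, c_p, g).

M: e_1·(-1) + e_2·(0) + e_3·(1) + e_4·(0) + e_5·(0) = 0
L: e_1·(1) + e_2·(2) + e_3·(-1) + e_4·(2) + e_5·(1) = 0
T: e_1·(1) + e_2·(-1) + e_3·(-1) + e_4·(-2) + e_5·(-2) = 0
Θ: e_1·(-1) + e_2·(0) + e_3·(0) + e_4·(-1) + e_5·(0) = 0
Solving this homogeneous linear system for the smallest-integer solution (first nonzero entry positive) gives (3, 2, 3, -3, 2).

(3, 2, 3, -3, 2)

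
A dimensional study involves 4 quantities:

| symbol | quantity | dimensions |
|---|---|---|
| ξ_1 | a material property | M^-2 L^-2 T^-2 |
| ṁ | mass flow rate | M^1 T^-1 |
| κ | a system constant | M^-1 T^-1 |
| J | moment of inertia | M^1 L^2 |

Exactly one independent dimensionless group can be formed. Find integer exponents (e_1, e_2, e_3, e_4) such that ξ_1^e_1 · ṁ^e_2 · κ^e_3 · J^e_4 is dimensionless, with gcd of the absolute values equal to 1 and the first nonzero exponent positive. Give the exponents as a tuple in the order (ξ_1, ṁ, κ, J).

(2, -1, -3, 2)

M: e_1·(-2) + e_2·(1) + e_3·(-1) + e_4·(1) = 0
L: e_1·(-2) + e_2·(0) + e_3·(0) + e_4·(2) = 0
T: e_1·(-2) + e_2·(-1) + e_3·(-1) + e_4·(0) = 0
Solving this homogeneous linear system for the smallest-integer solution (first nonzero entry positive) gives (2, -1, -3, 2).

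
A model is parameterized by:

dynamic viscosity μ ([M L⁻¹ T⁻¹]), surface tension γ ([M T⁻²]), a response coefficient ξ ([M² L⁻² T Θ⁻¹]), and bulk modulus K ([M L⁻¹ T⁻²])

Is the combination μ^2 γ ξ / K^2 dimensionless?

Sum the exponent of each base dimension across the product:
  M: 2·[μ]_M + [γ]_M + [ξ]_M − 2·[K]_M = 2·(1) + (1) + (2) − 2·(1) = 3
  L: 2·[μ]_L + [γ]_L + [ξ]_L − 2·[K]_L = 2·(-1) + (0) + (-2) − 2·(-1) = -2
  T: 2·[μ]_T + [γ]_T + [ξ]_T − 2·[K]_T = 2·(-1) + (-2) + (1) − 2·(-2) = 1
  Θ: 2·[μ]_Θ + [γ]_Θ + [ξ]_Θ − 2·[K]_Θ = 2·(0) + (0) + (-1) − 2·(0) = -1
Net dimensions [M³ L⁻² T Θ⁻¹] ≠ [1] — not dimensionless.

no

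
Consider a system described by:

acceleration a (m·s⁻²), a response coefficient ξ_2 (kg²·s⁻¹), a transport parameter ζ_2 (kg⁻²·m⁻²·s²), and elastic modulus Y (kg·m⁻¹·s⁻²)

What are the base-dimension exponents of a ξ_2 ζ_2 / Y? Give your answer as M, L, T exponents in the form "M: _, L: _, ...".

Collect each base-dimension exponent across the product:
  M: (0) + (2) + (-2) − (1) = -1
  L: (1) + (0) + (-2) − (-1) = 0
  T: (-2) + (-1) + (2) − (-2) = 1
So the dimensions are [M⁻¹ T].

M: -1, L: 0, T: 1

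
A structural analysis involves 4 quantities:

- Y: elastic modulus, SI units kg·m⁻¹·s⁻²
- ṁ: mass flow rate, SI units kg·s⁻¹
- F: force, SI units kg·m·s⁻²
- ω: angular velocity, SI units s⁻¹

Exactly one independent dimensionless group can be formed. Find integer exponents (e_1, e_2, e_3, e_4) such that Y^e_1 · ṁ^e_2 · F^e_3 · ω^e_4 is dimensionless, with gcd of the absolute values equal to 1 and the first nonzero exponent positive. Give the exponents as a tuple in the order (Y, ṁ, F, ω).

(1, -2, 1, -2)

M: e_1·(1) + e_2·(1) + e_3·(1) + e_4·(0) = 0
L: e_1·(-1) + e_2·(0) + e_3·(1) + e_4·(0) = 0
T: e_1·(-2) + e_2·(-1) + e_3·(-2) + e_4·(-1) = 0
Solving this homogeneous linear system for the smallest-integer solution (first nonzero entry positive) gives (1, -2, 1, -2).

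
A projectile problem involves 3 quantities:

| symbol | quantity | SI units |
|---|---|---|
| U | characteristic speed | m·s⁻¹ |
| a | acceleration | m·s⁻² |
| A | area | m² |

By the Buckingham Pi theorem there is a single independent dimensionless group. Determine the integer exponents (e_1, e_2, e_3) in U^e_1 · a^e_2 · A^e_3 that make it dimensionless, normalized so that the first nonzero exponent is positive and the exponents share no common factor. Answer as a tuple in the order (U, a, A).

(4, -2, -1)

L: e_1·(1) + e_2·(1) + e_3·(2) = 0
T: e_1·(-1) + e_2·(-2) + e_3·(0) = 0
Solving this homogeneous linear system for the smallest-integer solution (first nonzero entry positive) gives (4, -2, -1).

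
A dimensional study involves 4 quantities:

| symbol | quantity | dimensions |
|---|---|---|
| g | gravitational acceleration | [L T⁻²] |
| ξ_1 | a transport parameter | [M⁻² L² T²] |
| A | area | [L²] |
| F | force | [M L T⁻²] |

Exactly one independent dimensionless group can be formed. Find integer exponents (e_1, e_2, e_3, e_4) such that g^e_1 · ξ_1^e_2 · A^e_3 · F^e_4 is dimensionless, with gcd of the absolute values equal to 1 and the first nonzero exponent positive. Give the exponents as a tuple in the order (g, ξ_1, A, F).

M: e_1·(0) + e_2·(-2) + e_3·(0) + e_4·(1) = 0
L: e_1·(1) + e_2·(2) + e_3·(2) + e_4·(1) = 0
T: e_1·(-2) + e_2·(2) + e_3·(0) + e_4·(-2) = 0
Solving this homogeneous linear system for the smallest-integer solution (first nonzero entry positive) gives (2, -2, 3, -4).

(2, -2, 3, -4)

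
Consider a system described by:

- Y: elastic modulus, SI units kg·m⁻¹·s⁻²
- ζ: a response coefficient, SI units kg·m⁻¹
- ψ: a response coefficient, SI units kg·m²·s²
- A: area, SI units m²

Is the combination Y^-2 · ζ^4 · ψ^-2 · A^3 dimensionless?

Sum the exponent of each base dimension across the product:
  M: −2·[Y]_M + 4·[ζ]_M − 2·[ψ]_M + 3·[A]_M = −2·(1) + 4·(1) − 2·(1) + 3·(0) = 0
  L: −2·[Y]_L + 4·[ζ]_L − 2·[ψ]_L + 3·[A]_L = −2·(-1) + 4·(-1) − 2·(2) + 3·(2) = 0
  T: −2·[Y]_T + 4·[ζ]_T − 2·[ψ]_T + 3·[A]_T = −2·(-2) + 4·(0) − 2·(2) + 3·(0) = 0
All base exponents vanish — dimensionless.

yes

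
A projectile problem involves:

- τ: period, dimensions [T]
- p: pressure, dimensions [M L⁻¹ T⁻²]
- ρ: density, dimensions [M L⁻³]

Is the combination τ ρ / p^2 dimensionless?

Sum the exponent of each base dimension across the product:
  M: [τ]_M − 2·[p]_M + [ρ]_M = (0) − 2·(1) + (1) = -1
  L: [τ]_L − 2·[p]_L + [ρ]_L = (0) − 2·(-1) + (-3) = -1
  T: [τ]_T − 2·[p]_T + [ρ]_T = (1) − 2·(-2) + (0) = 5
Net dimensions [M⁻¹ L⁻¹ T⁵] ≠ [1] — not dimensionless.

no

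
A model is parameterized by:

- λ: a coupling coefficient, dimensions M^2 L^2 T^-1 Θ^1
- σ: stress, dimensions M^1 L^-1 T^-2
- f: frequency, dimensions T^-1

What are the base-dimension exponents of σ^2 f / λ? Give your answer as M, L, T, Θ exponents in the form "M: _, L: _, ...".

M: 0, L: -4, T: -4, Θ: -1

Collect each base-dimension exponent across the product:
  M: −(2) + 2·(1) + (0) = 0
  L: −(2) + 2·(-1) + (0) = -4
  T: −(-1) + 2·(-2) + (-1) = -4
  Θ: −(1) + 2·(0) + (0) = -1
So the dimensions are [L⁻⁴ T⁻⁴ Θ⁻¹].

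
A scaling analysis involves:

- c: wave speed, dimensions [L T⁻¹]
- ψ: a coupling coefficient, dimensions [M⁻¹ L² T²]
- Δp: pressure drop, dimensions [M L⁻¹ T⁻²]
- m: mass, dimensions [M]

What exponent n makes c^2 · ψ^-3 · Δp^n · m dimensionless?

Balance the M exponent: (1)·n from Δp, plus 2·(0) − 3·(-1) + (1) = 4 from the rest, must sum to zero.
n + 4 = 0, so n = -4.

-4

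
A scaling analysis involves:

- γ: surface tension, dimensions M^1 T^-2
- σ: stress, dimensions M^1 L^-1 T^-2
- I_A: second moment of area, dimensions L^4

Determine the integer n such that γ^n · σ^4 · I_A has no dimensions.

Balance the M exponent: (1)·n from γ, plus 4·(1) + (0) = 4 from the rest, must sum to zero.
n + 4 = 0, so n = -4.

-4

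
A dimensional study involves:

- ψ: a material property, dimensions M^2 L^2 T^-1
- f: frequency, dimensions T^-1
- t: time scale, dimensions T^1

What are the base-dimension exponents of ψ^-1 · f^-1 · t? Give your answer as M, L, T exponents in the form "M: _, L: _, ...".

M: -2, L: -2, T: 3

Collect each base-dimension exponent across the product:
  M: −(2) − (0) + (0) = -2
  L: −(2) − (0) + (0) = -2
  T: −(-1) − (-1) + (1) = 3
So the dimensions are [M⁻² L⁻² T³].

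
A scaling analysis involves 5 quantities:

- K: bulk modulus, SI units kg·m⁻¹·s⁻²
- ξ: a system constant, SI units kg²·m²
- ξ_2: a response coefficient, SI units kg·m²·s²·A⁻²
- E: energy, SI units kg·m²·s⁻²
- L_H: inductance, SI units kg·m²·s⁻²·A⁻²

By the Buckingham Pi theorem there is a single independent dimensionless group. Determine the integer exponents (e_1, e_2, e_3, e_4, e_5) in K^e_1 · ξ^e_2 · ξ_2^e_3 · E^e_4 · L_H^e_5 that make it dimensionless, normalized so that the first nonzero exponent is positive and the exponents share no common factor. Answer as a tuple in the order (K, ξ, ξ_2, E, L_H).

M: e_1·(1) + e_2·(2) + e_3·(1) + e_4·(1) + e_5·(1) = 0
L: e_1·(-1) + e_2·(2) + e_3·(2) + e_4·(2) + e_5·(2) = 0
T: e_1·(-2) + e_2·(0) + e_3·(2) + e_4·(-2) + e_5·(-2) = 0
I: e_1·(0) + e_2·(0) + e_3·(-2) + e_4·(0) + e_5·(-2) = 0
Solving this homogeneous linear system for the smallest-integer solution (first nonzero entry positive) gives (2, -3, 3, 4, -3).

(2, -3, 3, 4, -3)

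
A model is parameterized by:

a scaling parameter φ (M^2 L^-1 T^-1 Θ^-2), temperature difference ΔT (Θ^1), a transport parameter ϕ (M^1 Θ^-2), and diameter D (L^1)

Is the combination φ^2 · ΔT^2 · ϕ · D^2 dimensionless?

no

Sum the exponent of each base dimension across the product:
  M: 2·[φ]_M + 2·[ΔT]_M + [ϕ]_M + 2·[D]_M = 2·(2) + 2·(0) + (1) + 2·(0) = 5
  L: 2·[φ]_L + 2·[ΔT]_L + [ϕ]_L + 2·[D]_L = 2·(-1) + 2·(0) + (0) + 2·(1) = 0
  T: 2·[φ]_T + 2·[ΔT]_T + [ϕ]_T + 2·[D]_T = 2·(-1) + 2·(0) + (0) + 2·(0) = -2
  Θ: 2·[φ]_Θ + 2·[ΔT]_Θ + [ϕ]_Θ + 2·[D]_Θ = 2·(-2) + 2·(1) + (-2) + 2·(0) = -4
Net dimensions [M⁵ T⁻² Θ⁻⁴] ≠ [1] — not dimensionless.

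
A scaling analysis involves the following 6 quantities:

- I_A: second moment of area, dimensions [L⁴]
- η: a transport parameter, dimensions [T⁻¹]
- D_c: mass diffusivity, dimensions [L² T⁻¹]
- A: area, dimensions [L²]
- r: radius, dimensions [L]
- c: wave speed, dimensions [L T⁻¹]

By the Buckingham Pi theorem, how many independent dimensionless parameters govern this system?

There are 6 variables and 2 base dimensions (L, T).
The dimension matrix has rank 2.
Independent dimensionless groups: 6 − 2 = 4.

4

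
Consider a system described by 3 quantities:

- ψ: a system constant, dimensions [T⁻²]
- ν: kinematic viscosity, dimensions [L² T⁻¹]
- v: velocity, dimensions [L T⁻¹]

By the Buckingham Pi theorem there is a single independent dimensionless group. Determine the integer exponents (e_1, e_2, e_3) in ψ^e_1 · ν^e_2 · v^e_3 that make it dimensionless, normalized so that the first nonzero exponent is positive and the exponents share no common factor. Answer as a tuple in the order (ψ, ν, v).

L: e_1·(0) + e_2·(2) + e_3·(1) = 0
T: e_1·(-2) + e_2·(-1) + e_3·(-1) = 0
Solving this homogeneous linear system for the smallest-integer solution (first nonzero entry positive) gives (1, 2, -4).

(1, 2, -4)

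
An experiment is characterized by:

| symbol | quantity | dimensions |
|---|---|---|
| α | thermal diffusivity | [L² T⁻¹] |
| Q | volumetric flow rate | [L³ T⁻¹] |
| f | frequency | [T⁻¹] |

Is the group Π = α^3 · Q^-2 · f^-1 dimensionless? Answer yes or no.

yes

Sum the exponent of each base dimension across the product:
  M: 3·[α]_M − 2·[Q]_M − [f]_M = 3·(0) − 2·(0) − (0) = 0
  L: 3·[α]_L − 2·[Q]_L − [f]_L = 3·(2) − 2·(3) − (0) = 0
  T: 3·[α]_T − 2·[Q]_T − [f]_T = 3·(-1) − 2·(-1) − (-1) = 0
All base exponents vanish — dimensionless.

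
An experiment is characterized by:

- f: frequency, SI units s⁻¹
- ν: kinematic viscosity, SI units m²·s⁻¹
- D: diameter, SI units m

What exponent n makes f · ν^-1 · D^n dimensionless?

Balance the L exponent: (1)·n from D, plus (0) − (2) = -2 from the rest, must sum to zero.
n − 2 = 0, so n = 2.

2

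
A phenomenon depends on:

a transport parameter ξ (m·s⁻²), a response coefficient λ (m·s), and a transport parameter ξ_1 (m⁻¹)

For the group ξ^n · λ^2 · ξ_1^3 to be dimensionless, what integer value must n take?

Balance the L exponent: (1)·n from ξ, plus 2·(1) + 3·(-1) = -1 from the rest, must sum to zero.
n − 1 = 0, so n = 1.

1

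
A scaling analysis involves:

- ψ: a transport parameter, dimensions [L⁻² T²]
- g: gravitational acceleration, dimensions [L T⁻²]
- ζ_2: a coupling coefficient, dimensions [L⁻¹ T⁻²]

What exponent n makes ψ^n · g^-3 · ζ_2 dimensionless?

Balance the L exponent: (-2)·n from ψ, plus −3·(1) + (-1) = -4 from the rest, must sum to zero.
-2n − 4 = 0, so n = -2.

-2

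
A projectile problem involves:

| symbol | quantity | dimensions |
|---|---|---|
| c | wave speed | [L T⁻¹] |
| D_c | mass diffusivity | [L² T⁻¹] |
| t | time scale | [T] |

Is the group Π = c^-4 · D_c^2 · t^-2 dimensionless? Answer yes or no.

Sum the exponent of each base dimension across the product:
  M: −4·[c]_M + 2·[D_c]_M − 2·[t]_M = −4·(0) + 2·(0) − 2·(0) = 0
  L: −4·[c]_L + 2·[D_c]_L − 2·[t]_L = −4·(1) + 2·(2) − 2·(0) = 0
  T: −4·[c]_T + 2·[D_c]_T − 2·[t]_T = −4·(-1) + 2·(-1) − 2·(1) = 0
All base exponents vanish — dimensionless.

yes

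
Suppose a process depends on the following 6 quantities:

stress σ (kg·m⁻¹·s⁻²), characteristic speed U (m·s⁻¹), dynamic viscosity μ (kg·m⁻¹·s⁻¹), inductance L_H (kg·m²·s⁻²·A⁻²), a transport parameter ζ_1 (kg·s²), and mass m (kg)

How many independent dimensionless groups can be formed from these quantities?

2

There are 6 variables and 4 base dimensions (M, L, T, I).
The dimension matrix has rank 4.
Independent dimensionless groups: 6 − 4 = 2.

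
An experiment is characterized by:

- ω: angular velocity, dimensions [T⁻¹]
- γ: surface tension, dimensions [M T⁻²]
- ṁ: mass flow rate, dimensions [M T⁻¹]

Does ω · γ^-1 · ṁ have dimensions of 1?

Sum the exponent of each base dimension across the product:
  M: [ω]_M − [γ]_M + [ṁ]_M = (0) − (1) + (1) = 0
  L: [ω]_L − [γ]_L + [ṁ]_L = (0) − (0) + (0) = 0
  T: [ω]_T − [γ]_T + [ṁ]_T = (-1) − (-2) + (-1) = 0
  I: [ω]_I − [γ]_I + [ṁ]_I = (0) − (0) + (0) = 0
All base exponents vanish — dimensionless.

yes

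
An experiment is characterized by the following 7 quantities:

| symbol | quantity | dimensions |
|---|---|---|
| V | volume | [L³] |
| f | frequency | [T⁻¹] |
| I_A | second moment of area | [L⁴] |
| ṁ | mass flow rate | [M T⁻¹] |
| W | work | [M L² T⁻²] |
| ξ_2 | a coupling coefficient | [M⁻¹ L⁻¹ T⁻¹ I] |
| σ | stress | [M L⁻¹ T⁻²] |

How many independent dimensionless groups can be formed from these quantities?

There are 7 variables and 4 base dimensions (M, L, T, I).
The dimension matrix has rank 4.
Independent dimensionless groups: 7 − 4 = 3.

3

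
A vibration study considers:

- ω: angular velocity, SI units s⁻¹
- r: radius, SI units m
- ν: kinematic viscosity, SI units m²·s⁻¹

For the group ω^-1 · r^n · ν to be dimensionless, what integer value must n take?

-2

Balance the L exponent: (1)·n from r, plus −(0) + (2) = 2 from the rest, must sum to zero.
n + 2 = 0, so n = -2.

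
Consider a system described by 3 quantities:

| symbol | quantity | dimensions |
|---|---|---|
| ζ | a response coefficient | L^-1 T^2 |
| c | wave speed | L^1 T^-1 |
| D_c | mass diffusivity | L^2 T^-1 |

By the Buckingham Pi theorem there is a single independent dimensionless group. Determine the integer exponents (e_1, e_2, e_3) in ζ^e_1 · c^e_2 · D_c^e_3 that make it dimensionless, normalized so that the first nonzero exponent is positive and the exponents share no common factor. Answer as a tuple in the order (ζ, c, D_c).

L: e_1·(-1) + e_2·(1) + e_3·(2) = 0
T: e_1·(2) + e_2·(-1) + e_3·(-1) = 0
Solving this homogeneous linear system for the smallest-integer solution (first nonzero entry positive) gives (1, 3, -1).

(1, 3, -1)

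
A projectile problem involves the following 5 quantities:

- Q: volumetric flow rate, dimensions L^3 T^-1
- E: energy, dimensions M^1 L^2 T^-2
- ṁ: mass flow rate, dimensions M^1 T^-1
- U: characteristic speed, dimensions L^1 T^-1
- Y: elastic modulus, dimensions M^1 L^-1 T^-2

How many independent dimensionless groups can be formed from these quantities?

2

There are 5 variables and 3 base dimensions (M, L, T).
The dimension matrix has rank 3.
Independent dimensionless groups: 5 − 3 = 2.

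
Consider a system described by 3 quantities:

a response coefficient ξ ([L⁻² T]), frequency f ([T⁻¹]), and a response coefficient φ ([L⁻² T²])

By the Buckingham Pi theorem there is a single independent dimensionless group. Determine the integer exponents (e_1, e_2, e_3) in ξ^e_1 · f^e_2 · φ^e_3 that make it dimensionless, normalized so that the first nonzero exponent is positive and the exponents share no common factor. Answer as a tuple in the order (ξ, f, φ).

L: e_1·(-2) + e_2·(0) + e_3·(-2) = 0
T: e_1·(1) + e_2·(-1) + e_3·(2) = 0
Solving this homogeneous linear system for the smallest-integer solution (first nonzero entry positive) gives (1, -1, -1).

(1, -1, -1)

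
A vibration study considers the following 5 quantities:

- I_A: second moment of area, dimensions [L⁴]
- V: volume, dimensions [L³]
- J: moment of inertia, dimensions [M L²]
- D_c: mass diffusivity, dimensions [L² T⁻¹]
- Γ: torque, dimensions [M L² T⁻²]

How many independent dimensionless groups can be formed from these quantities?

2

There are 5 variables and 3 base dimensions (M, L, T).
The dimension matrix has rank 3.
Independent dimensionless groups: 5 − 3 = 2.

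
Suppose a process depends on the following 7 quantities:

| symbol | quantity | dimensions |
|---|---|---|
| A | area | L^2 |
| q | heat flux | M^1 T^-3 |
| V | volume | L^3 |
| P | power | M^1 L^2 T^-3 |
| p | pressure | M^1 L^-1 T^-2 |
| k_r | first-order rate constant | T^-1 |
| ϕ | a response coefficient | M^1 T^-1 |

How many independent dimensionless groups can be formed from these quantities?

4

There are 7 variables and 3 base dimensions (M, L, T).
The dimension matrix has rank 3.
Independent dimensionless groups: 7 − 3 = 4.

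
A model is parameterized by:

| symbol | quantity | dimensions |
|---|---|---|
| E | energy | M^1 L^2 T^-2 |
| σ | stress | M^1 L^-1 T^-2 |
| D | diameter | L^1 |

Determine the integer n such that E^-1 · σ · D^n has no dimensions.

Balance the L exponent: (1)·n from D, plus −(2) + (-1) = -3 from the rest, must sum to zero.
n − 3 = 0, so n = 3.

3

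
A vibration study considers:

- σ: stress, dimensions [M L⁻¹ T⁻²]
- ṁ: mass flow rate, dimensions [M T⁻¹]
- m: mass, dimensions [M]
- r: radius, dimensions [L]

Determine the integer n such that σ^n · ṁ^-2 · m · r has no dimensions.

Balance the M exponent: (1)·n from σ, plus −2·(1) + (1) + (0) = -1 from the rest, must sum to zero.
n − 1 = 0, so n = 1.

1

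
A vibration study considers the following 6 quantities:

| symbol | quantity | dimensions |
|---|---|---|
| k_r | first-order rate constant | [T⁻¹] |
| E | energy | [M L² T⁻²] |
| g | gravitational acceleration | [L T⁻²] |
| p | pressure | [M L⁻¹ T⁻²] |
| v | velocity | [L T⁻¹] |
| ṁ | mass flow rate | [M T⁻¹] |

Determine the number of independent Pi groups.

3

There are 6 variables and 3 base dimensions (M, L, T).
The dimension matrix has rank 3.
Independent dimensionless groups: 6 − 3 = 3.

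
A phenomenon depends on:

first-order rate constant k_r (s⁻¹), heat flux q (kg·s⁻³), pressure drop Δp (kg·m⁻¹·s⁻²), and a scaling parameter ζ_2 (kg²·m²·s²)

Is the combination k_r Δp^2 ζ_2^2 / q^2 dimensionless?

no

Sum the exponent of each base dimension across the product:
  M: [k_r]_M − 2·[q]_M + 2·[Δp]_M + 2·[ζ_2]_M = (0) − 2·(1) + 2·(1) + 2·(2) = 4
  L: [k_r]_L − 2·[q]_L + 2·[Δp]_L + 2·[ζ_2]_L = (0) − 2·(0) + 2·(-1) + 2·(2) = 2
  T: [k_r]_T − 2·[q]_T + 2·[Δp]_T + 2·[ζ_2]_T = (-1) − 2·(-3) + 2·(-2) + 2·(2) = 5
Net dimensions [M⁴ L² T⁵] ≠ [1] — not dimensionless.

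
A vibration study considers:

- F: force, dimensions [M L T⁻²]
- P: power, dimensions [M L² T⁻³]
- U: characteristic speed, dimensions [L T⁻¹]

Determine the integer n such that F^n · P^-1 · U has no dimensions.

1

Balance the M exponent: (1)·n from F, plus −(1) + (0) = -1 from the rest, must sum to zero.
n − 1 = 0, so n = 1.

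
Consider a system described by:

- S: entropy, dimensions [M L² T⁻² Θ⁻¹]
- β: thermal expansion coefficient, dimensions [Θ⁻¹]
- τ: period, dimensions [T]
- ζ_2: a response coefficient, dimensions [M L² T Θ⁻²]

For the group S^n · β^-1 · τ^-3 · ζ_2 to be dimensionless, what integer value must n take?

Balance the M exponent: (1)·n from S, plus −(0) − 3·(0) + (1) = 1 from the rest, must sum to zero.
n + 1 = 0, so n = -1.

-1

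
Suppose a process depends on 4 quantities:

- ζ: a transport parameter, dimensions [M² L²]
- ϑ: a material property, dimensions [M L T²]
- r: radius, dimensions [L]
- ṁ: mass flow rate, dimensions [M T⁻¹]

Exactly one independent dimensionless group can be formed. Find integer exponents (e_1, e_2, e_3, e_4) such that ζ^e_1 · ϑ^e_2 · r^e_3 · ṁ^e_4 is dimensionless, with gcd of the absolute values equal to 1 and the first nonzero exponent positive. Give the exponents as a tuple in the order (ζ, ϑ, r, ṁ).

(3, -2, -4, -4)

M: e_1·(2) + e_2·(1) + e_3·(0) + e_4·(1) = 0
L: e_1·(2) + e_2·(1) + e_3·(1) + e_4·(0) = 0
T: e_1·(0) + e_2·(2) + e_3·(0) + e_4·(-1) = 0
Solving this homogeneous linear system for the smallest-integer solution (first nonzero entry positive) gives (3, -2, -4, -4).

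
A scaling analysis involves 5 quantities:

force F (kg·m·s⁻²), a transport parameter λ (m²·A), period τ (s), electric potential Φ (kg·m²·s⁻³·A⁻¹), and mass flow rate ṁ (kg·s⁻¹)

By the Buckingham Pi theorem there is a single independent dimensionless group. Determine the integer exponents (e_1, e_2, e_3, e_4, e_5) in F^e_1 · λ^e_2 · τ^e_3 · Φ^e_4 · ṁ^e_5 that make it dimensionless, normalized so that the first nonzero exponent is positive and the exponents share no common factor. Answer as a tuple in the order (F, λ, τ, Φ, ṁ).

(4, -1, 2, -1, -3)

M: e_1·(1) + e_2·(0) + e_3·(0) + e_4·(1) + e_5·(1) = 0
L: e_1·(1) + e_2·(2) + e_3·(0) + e_4·(2) + e_5·(0) = 0
T: e_1·(-2) + e_2·(0) + e_3·(1) + e_4·(-3) + e_5·(-1) = 0
I: e_1·(0) + e_2·(1) + e_3·(0) + e_4·(-1) + e_5·(0) = 0
Solving this homogeneous linear system for the smallest-integer solution (first nonzero entry positive) gives (4, -1, 2, -1, -3).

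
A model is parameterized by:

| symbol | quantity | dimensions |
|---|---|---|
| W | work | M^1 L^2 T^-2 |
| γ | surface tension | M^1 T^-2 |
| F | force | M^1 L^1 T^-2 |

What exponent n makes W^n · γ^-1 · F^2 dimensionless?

-1

Balance the M exponent: (1)·n from W, plus −(1) + 2·(1) = 1 from the rest, must sum to zero.
n + 1 = 0, so n = -1.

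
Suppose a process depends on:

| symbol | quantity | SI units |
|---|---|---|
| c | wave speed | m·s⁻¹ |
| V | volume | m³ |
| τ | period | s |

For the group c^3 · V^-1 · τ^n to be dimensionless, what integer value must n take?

3

Balance the T exponent: (1)·n from τ, plus 3·(-1) − (0) = -3 from the rest, must sum to zero.
n − 3 = 0, so n = 3.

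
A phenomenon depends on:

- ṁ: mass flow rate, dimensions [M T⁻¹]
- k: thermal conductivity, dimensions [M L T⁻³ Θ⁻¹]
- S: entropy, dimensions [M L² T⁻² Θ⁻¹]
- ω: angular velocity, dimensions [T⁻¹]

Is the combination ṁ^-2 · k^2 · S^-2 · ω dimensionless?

no

Sum the exponent of each base dimension across the product:
  M: −2·[ṁ]_M + 2·[k]_M − 2·[S]_M + [ω]_M = −2·(1) + 2·(1) − 2·(1) + (0) = -2
  L: −2·[ṁ]_L + 2·[k]_L − 2·[S]_L + [ω]_L = −2·(0) + 2·(1) − 2·(2) + (0) = -2
  T: −2·[ṁ]_T + 2·[k]_T − 2·[S]_T + [ω]_T = −2·(-1) + 2·(-3) − 2·(-2) + (-1) = -1
  Θ: −2·[ṁ]_Θ + 2·[k]_Θ − 2·[S]_Θ + [ω]_Θ = −2·(0) + 2·(-1) − 2·(-1) + (0) = 0
Net dimensions [M⁻² L⁻² T⁻¹] ≠ [1] — not dimensionless.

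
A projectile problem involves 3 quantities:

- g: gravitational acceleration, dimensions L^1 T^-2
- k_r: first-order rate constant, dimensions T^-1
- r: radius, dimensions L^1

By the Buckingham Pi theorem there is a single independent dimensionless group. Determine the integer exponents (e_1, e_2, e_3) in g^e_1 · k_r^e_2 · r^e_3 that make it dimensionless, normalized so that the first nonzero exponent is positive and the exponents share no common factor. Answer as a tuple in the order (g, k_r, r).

L: e_1·(1) + e_2·(0) + e_3·(1) = 0
T: e_1·(-2) + e_2·(-1) + e_3·(0) = 0
Solving this homogeneous linear system for the smallest-integer solution (first nonzero entry positive) gives (1, -2, -1).

(1, -2, -1)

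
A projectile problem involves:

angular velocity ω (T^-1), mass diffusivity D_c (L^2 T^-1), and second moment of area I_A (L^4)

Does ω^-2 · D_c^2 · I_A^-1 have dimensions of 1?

yes

Sum the exponent of each base dimension across the product:
  L: −2·[ω]_L + 2·[D_c]_L − [I_A]_L = −2·(0) + 2·(2) − (4) = 0
  T: −2·[ω]_T + 2·[D_c]_T − [I_A]_T = −2·(-1) + 2·(-1) − (0) = 0
All base exponents vanish — dimensionless.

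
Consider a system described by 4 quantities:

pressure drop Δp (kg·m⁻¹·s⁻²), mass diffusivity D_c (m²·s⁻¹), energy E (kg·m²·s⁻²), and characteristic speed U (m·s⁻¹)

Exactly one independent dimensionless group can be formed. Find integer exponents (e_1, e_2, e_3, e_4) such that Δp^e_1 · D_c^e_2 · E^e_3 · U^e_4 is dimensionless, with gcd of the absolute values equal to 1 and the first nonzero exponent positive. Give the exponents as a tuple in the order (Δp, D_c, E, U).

M: e_1·(1) + e_2·(0) + e_3·(1) + e_4·(0) = 0
L: e_1·(-1) + e_2·(2) + e_3·(2) + e_4·(1) = 0
T: e_1·(-2) + e_2·(-1) + e_3·(-2) + e_4·(-1) = 0
Solving this homogeneous linear system for the smallest-integer solution (first nonzero entry positive) gives (1, 3, -1, -3).

(1, 3, -1, -3)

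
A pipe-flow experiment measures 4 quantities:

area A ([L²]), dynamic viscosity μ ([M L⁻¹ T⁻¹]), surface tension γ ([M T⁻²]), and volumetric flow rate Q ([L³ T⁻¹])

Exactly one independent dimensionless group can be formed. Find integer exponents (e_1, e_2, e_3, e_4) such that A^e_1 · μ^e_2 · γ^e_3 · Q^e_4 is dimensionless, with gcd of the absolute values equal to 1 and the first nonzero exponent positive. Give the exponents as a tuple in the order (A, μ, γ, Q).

(1, -1, 1, -1)

M: e_1·(0) + e_2·(1) + e_3·(1) + e_4·(0) = 0
L: e_1·(2) + e_2·(-1) + e_3·(0) + e_4·(3) = 0
T: e_1·(0) + e_2·(-1) + e_3·(-2) + e_4·(-1) = 0
Solving this homogeneous linear system for the smallest-integer solution (first nonzero entry positive) gives (1, -1, 1, -1).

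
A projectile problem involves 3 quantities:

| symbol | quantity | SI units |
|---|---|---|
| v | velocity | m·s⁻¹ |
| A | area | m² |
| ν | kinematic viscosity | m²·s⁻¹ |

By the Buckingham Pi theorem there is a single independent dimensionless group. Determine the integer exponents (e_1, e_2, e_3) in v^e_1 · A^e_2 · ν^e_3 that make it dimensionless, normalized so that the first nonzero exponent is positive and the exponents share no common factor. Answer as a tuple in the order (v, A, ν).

(2, 1, -2)

L: e_1·(1) + e_2·(2) + e_3·(2) = 0
T: e_1·(-1) + e_2·(0) + e_3·(-1) = 0
Solving this homogeneous linear system for the smallest-integer solution (first nonzero entry positive) gives (2, 1, -2).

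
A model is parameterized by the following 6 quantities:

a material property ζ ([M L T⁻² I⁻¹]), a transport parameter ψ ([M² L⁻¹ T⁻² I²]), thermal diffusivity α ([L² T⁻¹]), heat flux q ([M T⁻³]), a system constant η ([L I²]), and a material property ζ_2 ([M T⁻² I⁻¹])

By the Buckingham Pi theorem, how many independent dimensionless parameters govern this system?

There are 6 variables and 4 base dimensions (M, L, T, I).
The dimension matrix has rank 4.
Independent dimensionless groups: 6 − 4 = 2.

2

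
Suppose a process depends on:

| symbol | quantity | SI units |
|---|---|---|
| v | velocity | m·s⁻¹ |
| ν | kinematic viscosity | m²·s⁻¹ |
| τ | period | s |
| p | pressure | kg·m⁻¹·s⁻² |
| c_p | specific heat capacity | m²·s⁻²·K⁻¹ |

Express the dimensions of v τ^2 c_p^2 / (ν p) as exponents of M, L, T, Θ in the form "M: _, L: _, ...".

M: -1, L: 4, T: 0, Θ: -2

Collect each base-dimension exponent across the product:
  M: (0) − (0) + 2·(0) − (1) + 2·(0) = -1
  L: (1) − (2) + 2·(0) − (-1) + 2·(2) = 4
  T: (-1) − (-1) + 2·(1) − (-2) + 2·(-2) = 0
  Θ: (0) − (0) + 2·(0) − (0) + 2·(-1) = -2
So the dimensions are [M⁻¹ L⁴ Θ⁻²].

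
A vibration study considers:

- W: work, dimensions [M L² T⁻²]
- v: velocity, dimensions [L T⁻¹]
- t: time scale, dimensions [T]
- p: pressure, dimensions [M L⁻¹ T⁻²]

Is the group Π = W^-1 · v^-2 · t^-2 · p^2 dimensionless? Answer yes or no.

no

Sum the exponent of each base dimension across the product:
  M: −[W]_M − 2·[v]_M − 2·[t]_M + 2·[p]_M = −(1) − 2·(0) − 2·(0) + 2·(1) = 1
  L: −[W]_L − 2·[v]_L − 2·[t]_L + 2·[p]_L = −(2) − 2·(1) − 2·(0) + 2·(-1) = -6
  T: −[W]_T − 2·[v]_T − 2·[t]_T + 2·[p]_T = −(-2) − 2·(-1) − 2·(1) + 2·(-2) = -2
Net dimensions [M L⁻⁶ T⁻²] ≠ [1] — not dimensionless.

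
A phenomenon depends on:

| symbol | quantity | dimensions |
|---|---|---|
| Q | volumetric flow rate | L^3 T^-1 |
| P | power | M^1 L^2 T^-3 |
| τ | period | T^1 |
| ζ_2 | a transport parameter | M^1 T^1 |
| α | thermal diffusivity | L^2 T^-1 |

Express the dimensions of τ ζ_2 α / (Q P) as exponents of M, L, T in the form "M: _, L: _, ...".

M: 0, L: -3, T: 5

Collect each base-dimension exponent across the product:
  M: −(0) − (1) + (0) + (1) + (0) = 0
  L: −(3) − (2) + (0) + (0) + (2) = -3
  T: −(-1) − (-3) + (1) + (1) + (-1) = 5
So the dimensions are [L⁻³ T⁵].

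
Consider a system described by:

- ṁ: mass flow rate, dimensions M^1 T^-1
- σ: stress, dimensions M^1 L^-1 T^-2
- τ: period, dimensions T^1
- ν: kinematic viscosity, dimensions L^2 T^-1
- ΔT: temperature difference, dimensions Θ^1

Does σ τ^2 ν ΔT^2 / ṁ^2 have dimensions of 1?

no

Sum the exponent of each base dimension across the product:
  M: −2·[ṁ]_M + [σ]_M + 2·[τ]_M + [ν]_M + 2·[ΔT]_M = −2·(1) + (1) + 2·(0) + (0) + 2·(0) = -1
  L: −2·[ṁ]_L + [σ]_L + 2·[τ]_L + [ν]_L + 2·[ΔT]_L = −2·(0) + (-1) + 2·(0) + (2) + 2·(0) = 1
  T: −2·[ṁ]_T + [σ]_T + 2·[τ]_T + [ν]_T + 2·[ΔT]_T = −2·(-1) + (-2) + 2·(1) + (-1) + 2·(0) = 1
  Θ: −2·[ṁ]_Θ + [σ]_Θ + 2·[τ]_Θ + [ν]_Θ + 2·[ΔT]_Θ = −2·(0) + (0) + 2·(0) + (0) + 2·(1) = 2
Net dimensions [M⁻¹ L T Θ²] ≠ [1] — not dimensionless.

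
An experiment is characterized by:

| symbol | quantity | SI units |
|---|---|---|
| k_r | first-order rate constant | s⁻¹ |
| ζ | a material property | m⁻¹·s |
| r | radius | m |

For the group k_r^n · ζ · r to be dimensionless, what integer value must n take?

1

Balance the T exponent: (-1)·n from k_r, plus (1) + (0) = 1 from the rest, must sum to zero.
−n + 1 = 0, so n = 1.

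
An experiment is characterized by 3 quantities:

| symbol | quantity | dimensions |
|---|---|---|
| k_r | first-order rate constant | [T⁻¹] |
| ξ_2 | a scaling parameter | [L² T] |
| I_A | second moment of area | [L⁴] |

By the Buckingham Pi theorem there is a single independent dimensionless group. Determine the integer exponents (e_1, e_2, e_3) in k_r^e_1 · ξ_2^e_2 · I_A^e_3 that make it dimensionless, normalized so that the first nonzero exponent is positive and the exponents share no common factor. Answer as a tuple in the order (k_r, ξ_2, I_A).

(2, 2, -1)

L: e_1·(0) + e_2·(2) + e_3·(4) = 0
T: e_1·(-1) + e_2·(1) + e_3·(0) = 0
Solving this homogeneous linear system for the smallest-integer solution (first nonzero entry positive) gives (2, 2, -1).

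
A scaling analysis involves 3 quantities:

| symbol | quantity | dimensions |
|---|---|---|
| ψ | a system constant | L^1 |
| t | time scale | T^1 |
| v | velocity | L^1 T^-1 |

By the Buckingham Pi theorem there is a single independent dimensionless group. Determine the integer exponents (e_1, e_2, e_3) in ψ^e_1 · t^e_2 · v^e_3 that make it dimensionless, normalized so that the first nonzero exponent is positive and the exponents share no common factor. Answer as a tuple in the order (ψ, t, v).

(1, -1, -1)

L: e_1·(1) + e_2·(0) + e_3·(1) = 0
T: e_1·(0) + e_2·(1) + e_3·(-1) = 0
Solving this homogeneous linear system for the smallest-integer solution (first nonzero entry positive) gives (1, -1, -1).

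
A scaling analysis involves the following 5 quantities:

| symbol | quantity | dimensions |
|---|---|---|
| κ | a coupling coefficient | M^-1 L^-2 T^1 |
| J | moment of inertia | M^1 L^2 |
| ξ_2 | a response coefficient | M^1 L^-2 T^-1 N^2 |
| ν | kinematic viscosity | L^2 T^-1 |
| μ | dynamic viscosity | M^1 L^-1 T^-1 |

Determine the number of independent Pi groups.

1

There are 5 variables and 4 base dimensions (M, L, T, N).
The dimension matrix has rank 4.
Independent dimensionless groups: 5 − 4 = 1.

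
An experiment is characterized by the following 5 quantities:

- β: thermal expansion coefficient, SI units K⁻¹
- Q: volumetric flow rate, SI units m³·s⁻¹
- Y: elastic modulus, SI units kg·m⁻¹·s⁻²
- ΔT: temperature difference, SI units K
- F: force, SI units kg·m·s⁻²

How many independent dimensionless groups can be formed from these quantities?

1

There are 5 variables and 4 base dimensions (M, L, T, Θ).
The dimension matrix has rank 4.
Independent dimensionless groups: 5 − 4 = 1.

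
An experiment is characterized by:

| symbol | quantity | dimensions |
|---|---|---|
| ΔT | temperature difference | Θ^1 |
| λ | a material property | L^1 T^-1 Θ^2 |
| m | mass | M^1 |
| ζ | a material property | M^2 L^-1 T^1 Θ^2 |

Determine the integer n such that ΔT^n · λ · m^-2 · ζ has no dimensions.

Balance the Θ exponent: (1)·n from ΔT, plus (2) − 2·(0) + (2) = 4 from the rest, must sum to zero.
n + 4 = 0, so n = -4.

-4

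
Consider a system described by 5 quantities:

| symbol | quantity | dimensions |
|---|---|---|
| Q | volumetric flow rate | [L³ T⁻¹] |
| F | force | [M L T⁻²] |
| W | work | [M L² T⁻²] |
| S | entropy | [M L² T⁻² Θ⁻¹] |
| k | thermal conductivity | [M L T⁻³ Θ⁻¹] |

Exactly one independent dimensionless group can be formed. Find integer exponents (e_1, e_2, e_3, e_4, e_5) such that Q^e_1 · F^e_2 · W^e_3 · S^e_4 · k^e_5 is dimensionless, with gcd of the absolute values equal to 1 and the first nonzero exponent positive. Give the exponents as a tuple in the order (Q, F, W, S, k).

M: e_1·(0) + e_2·(1) + e_3·(1) + e_4·(1) + e_5·(1) = 0
L: e_1·(3) + e_2·(1) + e_3·(2) + e_4·(2) + e_5·(1) = 0
T: e_1·(-1) + e_2·(-2) + e_3·(-2) + e_4·(-2) + e_5·(-3) = 0
Θ: e_1·(0) + e_2·(0) + e_3·(0) + e_4·(-1) + e_5·(-1) = 0
Solving this homogeneous linear system for the smallest-integer solution (first nonzero entry positive) gives (1, 4, -4, 1, -1).

(1, 4, -4, 1, -1)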